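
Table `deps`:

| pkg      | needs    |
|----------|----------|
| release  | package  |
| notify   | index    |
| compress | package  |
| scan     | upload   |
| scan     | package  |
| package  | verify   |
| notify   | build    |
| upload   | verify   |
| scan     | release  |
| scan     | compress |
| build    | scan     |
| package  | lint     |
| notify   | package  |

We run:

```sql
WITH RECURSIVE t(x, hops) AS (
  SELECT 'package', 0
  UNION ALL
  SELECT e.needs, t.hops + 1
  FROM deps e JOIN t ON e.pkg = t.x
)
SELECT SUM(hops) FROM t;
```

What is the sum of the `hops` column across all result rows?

2

Base: (package, hops=0).
Iteration 1: edges from {package} -> (lint, hops=1), (verify, hops=1).
Iteration 2: no outgoing edges from {lint,verify}; recursion stops.
SUM(hops) = 0 + 1 + 1 = 2.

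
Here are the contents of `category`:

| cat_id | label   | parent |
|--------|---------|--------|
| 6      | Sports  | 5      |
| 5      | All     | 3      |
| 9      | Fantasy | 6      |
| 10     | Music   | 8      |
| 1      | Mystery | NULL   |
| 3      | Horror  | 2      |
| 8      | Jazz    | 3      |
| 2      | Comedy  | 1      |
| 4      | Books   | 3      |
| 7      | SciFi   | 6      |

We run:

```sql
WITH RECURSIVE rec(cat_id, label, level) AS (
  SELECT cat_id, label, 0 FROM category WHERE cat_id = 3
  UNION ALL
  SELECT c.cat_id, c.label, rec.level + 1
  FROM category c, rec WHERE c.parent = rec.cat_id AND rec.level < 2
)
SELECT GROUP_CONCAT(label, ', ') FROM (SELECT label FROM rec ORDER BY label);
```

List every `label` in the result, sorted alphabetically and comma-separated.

Base: cat_id=3 (Horror) at level 0.
Iteration 1: rows with parent in {3} -> Books (id 4, level 1), All (id 5, level 1), Jazz (id 8, level 1).
Iteration 2: rows with parent in {4,5,8} -> Sports (id 6, level 2), Music (id 10, level 2).
Iteration 3: level < 2 fails for all current rows; recursion stops.

All, Books, Horror, Jazz, Music, Sports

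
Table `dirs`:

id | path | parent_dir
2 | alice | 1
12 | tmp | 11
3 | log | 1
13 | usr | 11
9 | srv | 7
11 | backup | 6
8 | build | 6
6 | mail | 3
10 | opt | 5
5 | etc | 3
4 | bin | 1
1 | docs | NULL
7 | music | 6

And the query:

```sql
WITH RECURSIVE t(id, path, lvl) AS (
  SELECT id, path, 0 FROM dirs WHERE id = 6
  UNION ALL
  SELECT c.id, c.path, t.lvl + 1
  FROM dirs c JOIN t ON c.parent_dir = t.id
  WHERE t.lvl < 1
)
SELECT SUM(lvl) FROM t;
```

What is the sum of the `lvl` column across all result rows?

Base: id=6 (mail) at lvl 0.
Iteration 1: rows with parent_dir in {6} -> music (id 7, lvl 1), build (id 8, lvl 1), backup (id 11, lvl 1).
Iteration 2: lvl < 1 fails for all current rows; recursion stops.
SUM(lvl) = 0 + 1 + 1 + 1 = 3.

3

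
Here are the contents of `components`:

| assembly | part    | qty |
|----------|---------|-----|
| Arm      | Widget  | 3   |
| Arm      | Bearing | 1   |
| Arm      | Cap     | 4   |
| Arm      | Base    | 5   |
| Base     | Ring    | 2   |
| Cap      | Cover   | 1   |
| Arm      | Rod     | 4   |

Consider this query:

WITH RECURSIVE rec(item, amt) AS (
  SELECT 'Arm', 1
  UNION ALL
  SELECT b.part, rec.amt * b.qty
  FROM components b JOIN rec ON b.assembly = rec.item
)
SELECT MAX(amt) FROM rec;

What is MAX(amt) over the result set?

Base: (Arm, amt=1).
Iteration 1: components of {Arm} -> Base = 1*5 = 5, Bearing = 1*1 = 1, Cap = 1*4 = 4, Rod = 1*4 = 4, Widget = 1*3 = 3.
Iteration 2: components of {Base,Bearing,Cap,Rod,Widget} -> Cover = 4*1 = 4, Ring = 5*2 = 10.
Iteration 3: no further components; recursion stops.
amt values: 1, 3, 1, 4, 5, 4, 4, 10; the maximum is 10.

10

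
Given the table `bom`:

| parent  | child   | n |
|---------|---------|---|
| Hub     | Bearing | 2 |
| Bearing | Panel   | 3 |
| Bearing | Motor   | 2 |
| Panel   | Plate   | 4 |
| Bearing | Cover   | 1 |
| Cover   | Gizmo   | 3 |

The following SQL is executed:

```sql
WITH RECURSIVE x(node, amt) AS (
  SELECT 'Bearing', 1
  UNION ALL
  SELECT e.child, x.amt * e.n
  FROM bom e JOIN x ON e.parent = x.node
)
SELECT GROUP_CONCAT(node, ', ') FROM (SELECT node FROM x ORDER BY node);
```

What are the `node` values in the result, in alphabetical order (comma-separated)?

Bearing, Cover, Gizmo, Motor, Panel, Plate

Base: (Bearing, amt=1).
Iteration 1: components of {Bearing} -> Cover = 1*1 = 1, Motor = 1*2 = 2, Panel = 1*3 = 3.
Iteration 2: components of {Cover,Motor,Panel} -> Gizmo = 1*3 = 3, Plate = 3*4 = 12.
Iteration 3: no further components; recursion stops.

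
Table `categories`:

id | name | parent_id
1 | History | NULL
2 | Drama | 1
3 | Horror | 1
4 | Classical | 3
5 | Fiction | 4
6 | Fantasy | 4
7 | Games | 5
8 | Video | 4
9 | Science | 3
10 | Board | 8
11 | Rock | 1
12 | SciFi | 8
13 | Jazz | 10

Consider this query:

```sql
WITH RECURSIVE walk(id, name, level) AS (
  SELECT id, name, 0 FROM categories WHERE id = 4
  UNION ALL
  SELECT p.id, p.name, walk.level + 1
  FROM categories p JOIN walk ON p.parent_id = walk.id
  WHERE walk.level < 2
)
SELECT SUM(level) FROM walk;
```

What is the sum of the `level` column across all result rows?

9

Base: id=4 (Classical) at level 0.
Iteration 1: rows with parent_id in {4} -> Fiction (id 5, level 1), Fantasy (id 6, level 1), Video (id 8, level 1).
Iteration 2: rows with parent_id in {5,6,8} -> Games (id 7, level 2), Board (id 10, level 2), SciFi (id 12, level 2).
Iteration 3: level < 2 fails for all current rows; recursion stops.
SUM(level) = 0 + 1 + 1 + 1 + 2 + 2 + 2 = 9.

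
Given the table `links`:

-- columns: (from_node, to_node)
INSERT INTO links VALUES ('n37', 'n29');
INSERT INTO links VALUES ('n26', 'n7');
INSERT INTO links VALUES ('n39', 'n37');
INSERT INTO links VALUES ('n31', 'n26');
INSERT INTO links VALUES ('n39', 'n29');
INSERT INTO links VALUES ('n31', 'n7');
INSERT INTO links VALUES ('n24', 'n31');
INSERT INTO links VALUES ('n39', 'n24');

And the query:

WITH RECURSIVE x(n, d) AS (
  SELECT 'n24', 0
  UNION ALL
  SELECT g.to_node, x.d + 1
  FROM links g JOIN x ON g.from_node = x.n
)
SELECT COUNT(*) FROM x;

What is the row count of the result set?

5

Base: (n24, d=0).
Iteration 1: edges from {n24} -> (n31, d=1).
Iteration 2: edges from {n31} -> (n26, d=2), (n7, d=2).
Iteration 3: edges from {n26,n7} -> (n7, d=3).
Iteration 4: no outgoing edges from {n7}; recursion stops.
Total rows emitted: 5.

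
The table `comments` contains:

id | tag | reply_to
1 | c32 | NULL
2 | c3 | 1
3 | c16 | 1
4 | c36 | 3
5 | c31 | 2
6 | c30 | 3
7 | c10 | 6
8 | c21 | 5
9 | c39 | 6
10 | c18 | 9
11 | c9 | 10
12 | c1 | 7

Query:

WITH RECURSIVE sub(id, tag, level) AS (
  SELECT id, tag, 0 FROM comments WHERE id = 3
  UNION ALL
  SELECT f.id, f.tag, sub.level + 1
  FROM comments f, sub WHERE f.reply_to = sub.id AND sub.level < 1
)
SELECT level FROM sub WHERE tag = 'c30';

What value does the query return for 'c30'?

Base: id=3 (c16) at level 0.
Iteration 1: rows with reply_to in {3} -> c36 (id 4, level 1), c30 (id 6, level 1).
Iteration 2: level < 1 fails for all current rows; recursion stops.

1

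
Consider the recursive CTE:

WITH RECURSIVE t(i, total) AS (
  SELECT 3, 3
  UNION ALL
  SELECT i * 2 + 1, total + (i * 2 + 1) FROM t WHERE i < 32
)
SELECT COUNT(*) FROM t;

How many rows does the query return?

5

Base: i=3, total=3.
Iteration 1: 3 < 32 holds -> i = 3 * 2 + 1 = 7, total = 3 + 7 = 10.
Iteration 2: 7 < 32 holds -> i = 7 * 2 + 1 = 15, total = 10 + 15 = 25.
Iteration 3: 15 < 32 holds -> i = 15 * 2 + 1 = 31, total = 25 + 31 = 56.
Iteration 4: 31 < 32 holds -> i = 31 * 2 + 1 = 63, total = 56 + 63 = 119.
Iteration 5: 63 < 32 fails; recursion stops.
Total rows emitted: 5.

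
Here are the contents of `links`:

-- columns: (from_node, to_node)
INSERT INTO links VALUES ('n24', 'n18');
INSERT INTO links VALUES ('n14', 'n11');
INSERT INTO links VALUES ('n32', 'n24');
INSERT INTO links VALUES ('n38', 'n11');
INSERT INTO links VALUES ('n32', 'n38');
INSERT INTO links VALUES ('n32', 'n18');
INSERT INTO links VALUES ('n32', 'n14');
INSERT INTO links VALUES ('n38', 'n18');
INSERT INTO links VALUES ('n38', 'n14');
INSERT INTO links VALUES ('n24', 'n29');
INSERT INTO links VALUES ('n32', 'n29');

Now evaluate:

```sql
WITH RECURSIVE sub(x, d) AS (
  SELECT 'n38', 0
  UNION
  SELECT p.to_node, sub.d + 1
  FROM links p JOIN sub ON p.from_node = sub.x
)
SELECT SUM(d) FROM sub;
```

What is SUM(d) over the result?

Base: (n38, d=0).
Iteration 1: edges from {n38} -> (n11, d=1), (n14, d=1), (n18, d=1).
Iteration 2: edges from {n11,n14,n18} -> (n11, d=2).
Iteration 3: no outgoing edges from {n11}; recursion stops.
SUM(d) = 0 + 1 + 1 + 1 + 2 = 5.

5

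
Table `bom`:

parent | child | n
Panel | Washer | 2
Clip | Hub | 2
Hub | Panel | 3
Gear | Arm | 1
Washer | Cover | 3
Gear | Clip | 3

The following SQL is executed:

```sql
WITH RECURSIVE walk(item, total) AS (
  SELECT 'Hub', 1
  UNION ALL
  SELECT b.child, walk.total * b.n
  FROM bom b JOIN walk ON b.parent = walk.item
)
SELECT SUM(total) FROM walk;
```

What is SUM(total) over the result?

Base: (Hub, total=1).
Iteration 1: components of {Hub} -> Panel = 1*3 = 3.
Iteration 2: components of {Panel} -> Washer = 3*2 = 6.
Iteration 3: components of {Washer} -> Cover = 6*3 = 18.
Iteration 4: no further components; recursion stops.
SUM(total) = 1 + 3 + 6 + 18 = 28.

28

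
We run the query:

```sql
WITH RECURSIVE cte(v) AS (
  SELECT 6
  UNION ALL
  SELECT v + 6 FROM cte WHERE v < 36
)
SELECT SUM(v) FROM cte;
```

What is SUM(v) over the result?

126

Base: v=6.
Iteration 1: 6 < 36 holds -> v = 6 + 6 = 12.
Iteration 2: 12 < 36 holds -> v = 12 + 6 = 18.
Iteration 3: 18 < 36 holds -> v = 18 + 6 = 24.
Iteration 4: 24 < 36 holds -> v = 24 + 6 = 30.
Iteration 5: 30 < 36 holds -> v = 30 + 6 = 36.
Iteration 6: 36 < 36 fails; recursion stops.
SUM(v) = 6 + 12 + 18 + 24 + 30 + 36 = 126.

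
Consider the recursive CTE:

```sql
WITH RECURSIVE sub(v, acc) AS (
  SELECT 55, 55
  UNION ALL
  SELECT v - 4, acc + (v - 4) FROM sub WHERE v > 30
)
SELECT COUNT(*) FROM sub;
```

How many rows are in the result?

Base: v=55, acc=55.
Iteration 1: 55 > 30 holds -> v = 55 - 4 = 51, acc = 55 + 51 = 106.
Iteration 2: 51 > 30 holds -> v = 51 - 4 = 47, acc = 106 + 47 = 153.
Iteration 3: 47 > 30 holds -> v = 47 - 4 = 43, acc = 153 + 43 = 196.
Iteration 4: 43 > 30 holds -> v = 43 - 4 = 39, acc = 196 + 39 = 235.
Iteration 5: 39 > 30 holds -> v = 39 - 4 = 35, acc = 235 + 35 = 270.
Iteration 6: 35 > 30 holds -> v = 35 - 4 = 31, acc = 270 + 31 = 301.
Iteration 7: 31 > 30 holds -> v = 31 - 4 = 27, acc = 301 + 27 = 328.
Iteration 8: 27 > 30 fails; recursion stops.
Total rows emitted: 8.

8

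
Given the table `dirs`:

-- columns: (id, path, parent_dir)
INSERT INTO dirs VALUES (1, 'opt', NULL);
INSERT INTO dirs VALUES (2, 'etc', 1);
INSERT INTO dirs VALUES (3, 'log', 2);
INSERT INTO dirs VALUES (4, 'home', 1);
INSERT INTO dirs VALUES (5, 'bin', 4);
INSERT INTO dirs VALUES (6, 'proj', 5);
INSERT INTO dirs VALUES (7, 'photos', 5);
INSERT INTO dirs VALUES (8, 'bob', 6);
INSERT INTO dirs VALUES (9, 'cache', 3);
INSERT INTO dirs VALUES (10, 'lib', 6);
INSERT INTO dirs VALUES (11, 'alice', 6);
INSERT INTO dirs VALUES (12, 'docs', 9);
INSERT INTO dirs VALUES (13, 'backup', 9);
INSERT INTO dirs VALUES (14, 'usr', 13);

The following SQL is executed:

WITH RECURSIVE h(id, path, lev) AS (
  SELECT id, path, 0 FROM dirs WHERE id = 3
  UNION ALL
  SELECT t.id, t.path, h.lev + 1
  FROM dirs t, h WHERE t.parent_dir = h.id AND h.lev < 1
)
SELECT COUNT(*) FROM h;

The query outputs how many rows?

2

Base: id=3 (log) at lev 0.
Iteration 1: rows with parent_dir in {3} -> cache (id 9, lev 1).
Iteration 2: lev < 1 fails for all current rows; recursion stops.
Total rows emitted: 2.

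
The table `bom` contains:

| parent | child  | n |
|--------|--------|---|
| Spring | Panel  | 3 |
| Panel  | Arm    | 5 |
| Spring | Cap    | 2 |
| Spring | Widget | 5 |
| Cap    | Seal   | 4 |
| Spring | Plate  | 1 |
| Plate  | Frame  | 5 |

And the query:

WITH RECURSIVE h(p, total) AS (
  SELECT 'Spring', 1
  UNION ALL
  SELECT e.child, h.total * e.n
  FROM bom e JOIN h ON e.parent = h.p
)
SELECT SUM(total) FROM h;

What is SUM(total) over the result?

40

Base: (Spring, total=1).
Iteration 1: components of {Spring} -> Cap = 1*2 = 2, Panel = 1*3 = 3, Plate = 1*1 = 1, Widget = 1*5 = 5.
Iteration 2: components of {Cap,Panel,Plate,Widget} -> Arm = 3*5 = 15, Frame = 1*5 = 5, Seal = 2*4 = 8.
Iteration 3: no further components; recursion stops.
SUM(total) = 1 + 3 + 2 + 5 + 1 + 15 + 8 + 5 = 40.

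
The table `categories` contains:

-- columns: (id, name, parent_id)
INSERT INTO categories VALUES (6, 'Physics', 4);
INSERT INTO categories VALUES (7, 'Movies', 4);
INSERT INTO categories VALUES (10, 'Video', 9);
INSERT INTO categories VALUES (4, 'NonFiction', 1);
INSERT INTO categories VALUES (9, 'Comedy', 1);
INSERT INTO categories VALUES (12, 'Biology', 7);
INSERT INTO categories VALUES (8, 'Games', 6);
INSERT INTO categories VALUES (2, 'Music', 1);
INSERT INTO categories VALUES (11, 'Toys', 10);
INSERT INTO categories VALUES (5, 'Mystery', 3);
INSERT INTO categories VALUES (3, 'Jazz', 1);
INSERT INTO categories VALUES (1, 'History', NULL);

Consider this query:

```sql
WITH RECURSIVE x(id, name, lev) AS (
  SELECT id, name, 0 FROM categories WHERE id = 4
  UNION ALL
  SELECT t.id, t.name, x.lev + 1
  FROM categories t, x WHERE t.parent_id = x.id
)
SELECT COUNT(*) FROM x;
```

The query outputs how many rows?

5

Base: id=4 (NonFiction) at lev 0.
Iteration 1: rows with parent_id in {4} -> Physics (id 6, lev 1), Movies (id 7, lev 1).
Iteration 2: rows with parent_id in {6,7} -> Games (id 8, lev 2), Biology (id 12, lev 2).
Iteration 3: no rows with parent_id in {8,12}; recursion stops.
Total rows emitted: 5.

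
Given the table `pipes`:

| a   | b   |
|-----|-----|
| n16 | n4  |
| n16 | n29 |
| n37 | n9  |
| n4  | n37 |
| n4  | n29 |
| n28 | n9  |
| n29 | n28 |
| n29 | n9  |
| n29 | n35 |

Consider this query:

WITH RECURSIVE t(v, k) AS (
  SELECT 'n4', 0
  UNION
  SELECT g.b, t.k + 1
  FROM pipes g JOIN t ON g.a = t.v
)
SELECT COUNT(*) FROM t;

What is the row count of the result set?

Base: (n4, k=0).
Iteration 1: edges from {n4} -> (n29, k=1), (n37, k=1).
Iteration 2: edges from {n29,n37} -> (n28, k=2), (n35, k=2), (n9, k=2). [UNION drops 1 duplicate row(s)]
Iteration 3: edges from {n28,n35,n9} -> (n9, k=3).
Iteration 4: no outgoing edges from {n9}; recursion stops.
Total rows emitted: 7.

7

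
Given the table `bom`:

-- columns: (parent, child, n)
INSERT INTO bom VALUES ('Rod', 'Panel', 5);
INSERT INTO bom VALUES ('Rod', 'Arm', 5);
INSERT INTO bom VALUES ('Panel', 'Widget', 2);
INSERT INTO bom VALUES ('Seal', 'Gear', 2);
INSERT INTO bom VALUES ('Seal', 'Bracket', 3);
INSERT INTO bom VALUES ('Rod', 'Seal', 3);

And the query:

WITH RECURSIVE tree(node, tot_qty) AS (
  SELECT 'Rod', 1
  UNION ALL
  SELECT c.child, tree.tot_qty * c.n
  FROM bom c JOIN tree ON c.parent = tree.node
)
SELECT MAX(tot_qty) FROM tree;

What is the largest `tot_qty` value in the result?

10

Base: (Rod, tot_qty=1).
Iteration 1: components of {Rod} -> Arm = 1*5 = 5, Panel = 1*5 = 5, Seal = 1*3 = 3.
Iteration 2: components of {Arm,Panel,Seal} -> Bracket = 3*3 = 9, Gear = 3*2 = 6, Widget = 5*2 = 10.
Iteration 3: no further components; recursion stops.
tot_qty values: 1, 5, 5, 3, 10, 9, 6; the maximum is 10.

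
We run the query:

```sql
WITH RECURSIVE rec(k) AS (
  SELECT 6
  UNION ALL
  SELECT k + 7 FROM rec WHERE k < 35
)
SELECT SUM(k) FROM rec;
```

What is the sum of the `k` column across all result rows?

Base: k=6.
Iteration 1: 6 < 35 holds -> k = 6 + 7 = 13.
Iteration 2: 13 < 35 holds -> k = 13 + 7 = 20.
Iteration 3: 20 < 35 holds -> k = 20 + 7 = 27.
Iteration 4: 27 < 35 holds -> k = 27 + 7 = 34.
Iteration 5: 34 < 35 holds -> k = 34 + 7 = 41.
Iteration 6: 41 < 35 fails; recursion stops.
SUM(k) = 6 + 13 + 20 + 27 + 34 + 41 = 141.

141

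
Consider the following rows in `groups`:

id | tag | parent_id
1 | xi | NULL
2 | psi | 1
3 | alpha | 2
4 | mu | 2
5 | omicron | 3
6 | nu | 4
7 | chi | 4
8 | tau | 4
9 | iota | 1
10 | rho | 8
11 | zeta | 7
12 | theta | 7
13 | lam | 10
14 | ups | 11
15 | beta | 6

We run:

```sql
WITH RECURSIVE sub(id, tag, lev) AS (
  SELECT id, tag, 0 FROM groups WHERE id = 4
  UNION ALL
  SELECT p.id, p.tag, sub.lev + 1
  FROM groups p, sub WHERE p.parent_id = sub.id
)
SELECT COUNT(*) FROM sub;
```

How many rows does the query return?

10

Base: id=4 (mu) at lev 0.
Iteration 1: rows with parent_id in {4} -> nu (id 6, lev 1), chi (id 7, lev 1), tau (id 8, lev 1).
Iteration 2: rows with parent_id in {6,7,8} -> rho (id 10, lev 2), zeta (id 11, lev 2), theta (id 12, lev 2), beta (id 15, lev 2).
Iteration 3: rows with parent_id in {10,11,12,15} -> lam (id 13, lev 3), ups (id 14, lev 3).
Iteration 4: no rows with parent_id in {13,14}; recursion stops.
Total rows emitted: 10.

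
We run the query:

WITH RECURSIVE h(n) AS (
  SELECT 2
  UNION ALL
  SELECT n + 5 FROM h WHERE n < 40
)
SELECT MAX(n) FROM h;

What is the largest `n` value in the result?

Base: n=2.
Iteration 1: 2 < 40 holds -> n = 2 + 5 = 7.
Iteration 2: 7 < 40 holds -> n = 7 + 5 = 12.
Iteration 3: 12 < 40 holds -> n = 12 + 5 = 17.
Iteration 4: 17 < 40 holds -> n = 17 + 5 = 22.
Iteration 5: 22 < 40 holds -> n = 22 + 5 = 27.
Iteration 6: 27 < 40 holds -> n = 27 + 5 = 32.
Iteration 7: 32 < 40 holds -> n = 32 + 5 = 37.
Iteration 8: 37 < 40 holds -> n = 37 + 5 = 42.
Iteration 9: 42 < 40 fails; recursion stops.
n values: 2, 7, 12, 17, 22, 27, 32, 37, 42; the maximum is 42.

42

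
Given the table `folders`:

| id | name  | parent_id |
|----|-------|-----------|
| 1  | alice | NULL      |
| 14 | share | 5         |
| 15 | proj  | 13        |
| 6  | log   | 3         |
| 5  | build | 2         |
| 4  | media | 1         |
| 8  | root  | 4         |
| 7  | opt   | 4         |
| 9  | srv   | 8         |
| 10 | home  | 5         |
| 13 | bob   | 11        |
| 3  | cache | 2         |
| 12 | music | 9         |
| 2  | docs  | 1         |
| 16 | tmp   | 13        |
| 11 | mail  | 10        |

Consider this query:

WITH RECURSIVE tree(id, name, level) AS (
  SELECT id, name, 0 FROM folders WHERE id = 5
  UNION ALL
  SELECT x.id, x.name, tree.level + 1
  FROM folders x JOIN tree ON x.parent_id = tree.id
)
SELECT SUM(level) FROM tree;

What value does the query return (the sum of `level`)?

Base: id=5 (build) at level 0.
Iteration 1: rows with parent_id in {5} -> home (id 10, level 1), share (id 14, level 1).
Iteration 2: rows with parent_id in {10,14} -> mail (id 11, level 2).
Iteration 3: rows with parent_id in {11} -> bob (id 13, level 3).
Iteration 4: rows with parent_id in {13} -> proj (id 15, level 4), tmp (id 16, level 4).
Iteration 5: no rows with parent_id in {15,16}; recursion stops.
SUM(level) = 0 + 1 + 1 + 2 + 3 + 4 + 4 = 15.

15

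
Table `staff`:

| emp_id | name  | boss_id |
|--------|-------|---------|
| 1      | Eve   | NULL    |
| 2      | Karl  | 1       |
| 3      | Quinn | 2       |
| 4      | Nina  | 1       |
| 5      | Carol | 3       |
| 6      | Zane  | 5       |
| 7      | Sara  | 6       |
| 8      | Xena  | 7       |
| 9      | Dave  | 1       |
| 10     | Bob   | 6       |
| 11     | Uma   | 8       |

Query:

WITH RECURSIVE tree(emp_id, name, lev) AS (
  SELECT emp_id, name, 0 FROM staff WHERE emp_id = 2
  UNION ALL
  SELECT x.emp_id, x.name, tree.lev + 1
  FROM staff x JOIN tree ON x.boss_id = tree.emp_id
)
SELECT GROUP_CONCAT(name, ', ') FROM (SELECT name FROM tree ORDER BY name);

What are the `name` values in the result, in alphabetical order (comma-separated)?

Bob, Carol, Karl, Quinn, Sara, Uma, Xena, Zane

Base: emp_id=2 (Karl) at lev 0.
Iteration 1: rows with boss_id in {2} -> Quinn (id 3, lev 1).
Iteration 2: rows with boss_id in {3} -> Carol (id 5, lev 2).
Iteration 3: rows with boss_id in {5} -> Zane (id 6, lev 3).
Iteration 4: rows with boss_id in {6} -> Sara (id 7, lev 4), Bob (id 10, lev 4).
Iteration 5: rows with boss_id in {7,10} -> Xena (id 8, lev 5).
Iteration 6: rows with boss_id in {8} -> Uma (id 11, lev 6).
Iteration 7: no rows with boss_id in {11}; recursion stops.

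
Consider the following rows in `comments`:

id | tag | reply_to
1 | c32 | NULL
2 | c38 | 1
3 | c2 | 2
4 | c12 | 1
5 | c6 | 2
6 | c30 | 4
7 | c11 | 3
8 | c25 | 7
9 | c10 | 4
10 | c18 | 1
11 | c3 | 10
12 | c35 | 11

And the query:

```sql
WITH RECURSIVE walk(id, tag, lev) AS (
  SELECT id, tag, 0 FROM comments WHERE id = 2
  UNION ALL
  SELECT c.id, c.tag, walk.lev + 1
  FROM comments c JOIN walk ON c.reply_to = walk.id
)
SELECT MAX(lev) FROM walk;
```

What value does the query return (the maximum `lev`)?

3

Base: id=2 (c38) at lev 0.
Iteration 1: rows with reply_to in {2} -> c2 (id 3, lev 1), c6 (id 5, lev 1).
Iteration 2: rows with reply_to in {3,5} -> c11 (id 7, lev 2).
Iteration 3: rows with reply_to in {7} -> c25 (id 8, lev 3).
Iteration 4: no rows with reply_to in {8}; recursion stops.
lev values: 0, 1, 1, 2, 3; the maximum is 3.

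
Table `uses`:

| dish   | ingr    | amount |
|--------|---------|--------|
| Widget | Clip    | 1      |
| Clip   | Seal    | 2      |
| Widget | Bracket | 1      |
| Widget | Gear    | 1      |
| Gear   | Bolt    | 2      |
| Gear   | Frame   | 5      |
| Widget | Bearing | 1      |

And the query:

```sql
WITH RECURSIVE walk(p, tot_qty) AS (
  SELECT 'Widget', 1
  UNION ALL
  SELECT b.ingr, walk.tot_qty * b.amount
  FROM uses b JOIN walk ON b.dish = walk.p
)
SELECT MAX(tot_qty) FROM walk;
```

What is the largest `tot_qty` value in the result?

5

Base: (Widget, tot_qty=1).
Iteration 1: components of {Widget} -> Bearing = 1*1 = 1, Bracket = 1*1 = 1, Clip = 1*1 = 1, Gear = 1*1 = 1.
Iteration 2: components of {Bearing,Bracket,Clip,Gear} -> Bolt = 1*2 = 2, Frame = 1*5 = 5, Seal = 1*2 = 2.
Iteration 3: no further components; recursion stops.
tot_qty values: 1, 1, 1, 1, 1, 2, 2, 5; the maximum is 5.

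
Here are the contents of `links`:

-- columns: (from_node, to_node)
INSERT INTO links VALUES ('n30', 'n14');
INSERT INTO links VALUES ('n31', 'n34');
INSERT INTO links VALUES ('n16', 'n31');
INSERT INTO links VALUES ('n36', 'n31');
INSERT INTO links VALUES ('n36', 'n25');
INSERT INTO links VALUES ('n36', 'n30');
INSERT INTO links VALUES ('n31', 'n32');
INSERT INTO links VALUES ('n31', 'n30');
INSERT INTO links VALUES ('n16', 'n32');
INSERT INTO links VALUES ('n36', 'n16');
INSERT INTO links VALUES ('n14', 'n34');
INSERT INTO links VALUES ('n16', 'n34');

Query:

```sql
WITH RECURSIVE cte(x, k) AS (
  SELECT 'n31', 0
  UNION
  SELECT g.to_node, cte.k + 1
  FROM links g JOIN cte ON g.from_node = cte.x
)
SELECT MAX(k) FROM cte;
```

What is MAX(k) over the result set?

Base: (n31, k=0).
Iteration 1: edges from {n31} -> (n30, k=1), (n32, k=1), (n34, k=1).
Iteration 2: edges from {n30,n32,n34} -> (n14, k=2).
Iteration 3: edges from {n14} -> (n34, k=3).
Iteration 4: no outgoing edges from {n34}; recursion stops.
k values: 0, 1, 1, 1, 2, 3; the maximum is 3.

3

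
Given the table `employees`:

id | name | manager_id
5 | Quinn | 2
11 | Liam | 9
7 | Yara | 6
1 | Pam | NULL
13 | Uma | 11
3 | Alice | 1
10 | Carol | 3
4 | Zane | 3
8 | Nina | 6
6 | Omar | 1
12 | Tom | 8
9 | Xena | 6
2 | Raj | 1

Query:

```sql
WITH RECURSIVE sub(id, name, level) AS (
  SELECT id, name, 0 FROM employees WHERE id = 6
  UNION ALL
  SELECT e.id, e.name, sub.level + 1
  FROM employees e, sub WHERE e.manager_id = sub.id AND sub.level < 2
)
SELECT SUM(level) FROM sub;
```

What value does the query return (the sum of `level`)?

7

Base: id=6 (Omar) at level 0.
Iteration 1: rows with manager_id in {6} -> Yara (id 7, level 1), Nina (id 8, level 1), Xena (id 9, level 1).
Iteration 2: rows with manager_id in {7,8,9} -> Liam (id 11, level 2), Tom (id 12, level 2).
Iteration 3: level < 2 fails for all current rows; recursion stops.
SUM(level) = 0 + 1 + 1 + 1 + 2 + 2 = 7.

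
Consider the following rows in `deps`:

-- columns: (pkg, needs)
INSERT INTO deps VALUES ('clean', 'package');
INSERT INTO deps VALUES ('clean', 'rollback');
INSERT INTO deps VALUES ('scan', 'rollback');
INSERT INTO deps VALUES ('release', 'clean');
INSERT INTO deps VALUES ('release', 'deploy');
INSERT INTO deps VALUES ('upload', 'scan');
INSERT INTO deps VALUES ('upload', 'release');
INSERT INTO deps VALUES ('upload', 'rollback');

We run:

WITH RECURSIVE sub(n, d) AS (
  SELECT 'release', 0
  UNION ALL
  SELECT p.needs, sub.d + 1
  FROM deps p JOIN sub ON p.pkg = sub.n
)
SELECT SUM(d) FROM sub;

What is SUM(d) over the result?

Base: (release, d=0).
Iteration 1: edges from {release} -> (clean, d=1), (deploy, d=1).
Iteration 2: edges from {clean,deploy} -> (package, d=2), (rollback, d=2).
Iteration 3: no outgoing edges from {package,rollback}; recursion stops.
SUM(d) = 0 + 1 + 1 + 2 + 2 = 6.

6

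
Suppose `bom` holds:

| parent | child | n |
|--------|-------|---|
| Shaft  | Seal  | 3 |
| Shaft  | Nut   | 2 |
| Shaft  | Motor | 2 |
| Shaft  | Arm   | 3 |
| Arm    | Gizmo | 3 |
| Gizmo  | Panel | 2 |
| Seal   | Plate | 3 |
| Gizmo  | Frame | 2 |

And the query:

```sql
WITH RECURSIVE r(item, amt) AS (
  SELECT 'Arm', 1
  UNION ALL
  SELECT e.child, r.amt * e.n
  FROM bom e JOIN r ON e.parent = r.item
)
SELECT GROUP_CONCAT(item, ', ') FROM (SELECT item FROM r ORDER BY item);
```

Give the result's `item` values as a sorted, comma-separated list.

Base: (Arm, amt=1).
Iteration 1: components of {Arm} -> Gizmo = 1*3 = 3.
Iteration 2: components of {Gizmo} -> Frame = 3*2 = 6, Panel = 3*2 = 6.
Iteration 3: no further components; recursion stops.

Arm, Frame, Gizmo, Panel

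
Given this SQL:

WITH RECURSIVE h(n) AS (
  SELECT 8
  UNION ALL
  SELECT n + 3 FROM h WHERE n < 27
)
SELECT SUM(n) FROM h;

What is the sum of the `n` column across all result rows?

148

Base: n=8.
Iteration 1: 8 < 27 holds -> n = 8 + 3 = 11.
Iteration 2: 11 < 27 holds -> n = 11 + 3 = 14.
Iteration 3: 14 < 27 holds -> n = 14 + 3 = 17.
Iteration 4: 17 < 27 holds -> n = 17 + 3 = 20.
Iteration 5: 20 < 27 holds -> n = 20 + 3 = 23.
Iteration 6: 23 < 27 holds -> n = 23 + 3 = 26.
Iteration 7: 26 < 27 holds -> n = 26 + 3 = 29.
Iteration 8: 29 < 27 fails; recursion stops.
SUM(n) = 8 + 11 + 14 + 17 + 20 + 23 + 26 + 29 = 148.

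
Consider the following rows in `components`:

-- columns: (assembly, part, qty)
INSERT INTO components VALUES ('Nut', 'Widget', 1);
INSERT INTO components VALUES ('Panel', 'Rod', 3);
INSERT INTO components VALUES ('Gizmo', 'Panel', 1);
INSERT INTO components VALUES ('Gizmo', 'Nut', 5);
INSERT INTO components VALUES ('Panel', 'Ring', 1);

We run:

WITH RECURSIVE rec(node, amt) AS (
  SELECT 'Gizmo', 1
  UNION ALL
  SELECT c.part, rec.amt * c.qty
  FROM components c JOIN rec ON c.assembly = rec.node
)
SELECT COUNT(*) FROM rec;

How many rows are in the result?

Base: (Gizmo, amt=1).
Iteration 1: components of {Gizmo} -> Nut = 1*5 = 5, Panel = 1*1 = 1.
Iteration 2: components of {Nut,Panel} -> Ring = 1*1 = 1, Rod = 1*3 = 3, Widget = 5*1 = 5.
Iteration 3: no further components; recursion stops.
Total rows emitted: 6.

6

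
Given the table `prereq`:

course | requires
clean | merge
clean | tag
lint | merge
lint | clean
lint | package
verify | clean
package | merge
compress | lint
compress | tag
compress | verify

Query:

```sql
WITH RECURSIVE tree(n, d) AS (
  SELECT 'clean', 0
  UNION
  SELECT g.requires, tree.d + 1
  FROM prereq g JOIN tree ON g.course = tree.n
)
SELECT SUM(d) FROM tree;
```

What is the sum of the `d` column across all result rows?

Base: (clean, d=0).
Iteration 1: edges from {clean} -> (merge, d=1), (tag, d=1).
Iteration 2: no outgoing edges from {merge,tag}; recursion stops.
SUM(d) = 0 + 1 + 1 = 2.

2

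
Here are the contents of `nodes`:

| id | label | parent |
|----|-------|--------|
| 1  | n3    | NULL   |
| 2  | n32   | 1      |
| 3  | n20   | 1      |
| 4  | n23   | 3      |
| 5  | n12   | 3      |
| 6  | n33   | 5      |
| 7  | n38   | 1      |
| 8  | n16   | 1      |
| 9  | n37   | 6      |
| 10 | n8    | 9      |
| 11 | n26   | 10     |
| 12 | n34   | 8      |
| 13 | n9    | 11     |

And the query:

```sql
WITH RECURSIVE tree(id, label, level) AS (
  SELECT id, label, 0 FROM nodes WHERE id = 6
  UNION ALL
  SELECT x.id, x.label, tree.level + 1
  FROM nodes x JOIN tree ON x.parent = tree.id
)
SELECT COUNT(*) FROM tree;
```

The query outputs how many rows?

5

Base: id=6 (n33) at level 0.
Iteration 1: rows with parent in {6} -> n37 (id 9, level 1).
Iteration 2: rows with parent in {9} -> n8 (id 10, level 2).
Iteration 3: rows with parent in {10} -> n26 (id 11, level 3).
Iteration 4: rows with parent in {11} -> n9 (id 13, level 4).
Iteration 5: no rows with parent in {13}; recursion stops.
Total rows emitted: 5.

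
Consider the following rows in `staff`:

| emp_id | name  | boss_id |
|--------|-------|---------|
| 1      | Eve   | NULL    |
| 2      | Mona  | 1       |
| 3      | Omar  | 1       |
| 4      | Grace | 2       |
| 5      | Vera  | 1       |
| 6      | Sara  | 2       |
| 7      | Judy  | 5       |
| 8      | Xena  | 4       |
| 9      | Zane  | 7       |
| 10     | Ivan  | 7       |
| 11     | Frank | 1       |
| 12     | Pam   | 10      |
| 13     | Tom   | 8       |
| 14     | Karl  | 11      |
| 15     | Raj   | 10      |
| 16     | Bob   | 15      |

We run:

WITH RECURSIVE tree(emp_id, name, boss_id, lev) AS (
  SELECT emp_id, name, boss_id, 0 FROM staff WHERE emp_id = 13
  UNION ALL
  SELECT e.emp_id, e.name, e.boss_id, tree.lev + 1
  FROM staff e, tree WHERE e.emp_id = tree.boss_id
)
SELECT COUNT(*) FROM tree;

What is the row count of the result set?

5

Base: emp_id=13 (Tom), boss_id=8, lev 0.
Iteration 1: join on emp_id=8 -> Xena (id 8, boss_id=4, lev 1).
Iteration 2: join on emp_id=4 -> Grace (id 4, boss_id=2, lev 2).
Iteration 3: join on emp_id=2 -> Mona (id 2, boss_id=1, lev 3).
Iteration 4: join on emp_id=1 -> Eve (id 1, boss_id=NULL, lev 4).
Iteration 5: boss_id is NULL; no match; recursion stops.
Total rows emitted: 5.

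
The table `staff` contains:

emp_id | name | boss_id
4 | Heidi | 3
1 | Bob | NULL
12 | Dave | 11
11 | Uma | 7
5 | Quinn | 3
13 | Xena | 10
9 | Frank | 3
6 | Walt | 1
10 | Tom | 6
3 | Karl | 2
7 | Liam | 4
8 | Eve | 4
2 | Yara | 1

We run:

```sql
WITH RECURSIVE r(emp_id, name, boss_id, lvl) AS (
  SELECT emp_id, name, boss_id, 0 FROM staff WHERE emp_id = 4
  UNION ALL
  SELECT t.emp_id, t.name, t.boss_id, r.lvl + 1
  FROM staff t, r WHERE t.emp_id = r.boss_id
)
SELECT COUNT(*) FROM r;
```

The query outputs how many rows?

Base: emp_id=4 (Heidi), boss_id=3, lvl 0.
Iteration 1: join on emp_id=3 -> Karl (id 3, boss_id=2, lvl 1).
Iteration 2: join on emp_id=2 -> Yara (id 2, boss_id=1, lvl 2).
Iteration 3: join on emp_id=1 -> Bob (id 1, boss_id=NULL, lvl 3).
Iteration 4: boss_id is NULL; no match; recursion stops.
Total rows emitted: 4.

4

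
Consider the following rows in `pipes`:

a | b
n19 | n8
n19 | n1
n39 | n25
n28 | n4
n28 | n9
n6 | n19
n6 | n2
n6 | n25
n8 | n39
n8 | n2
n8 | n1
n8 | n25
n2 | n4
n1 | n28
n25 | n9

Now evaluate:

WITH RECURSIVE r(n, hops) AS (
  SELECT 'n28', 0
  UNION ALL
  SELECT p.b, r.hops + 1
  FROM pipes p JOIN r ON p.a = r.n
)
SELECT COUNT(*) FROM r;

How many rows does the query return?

3

Base: (n28, hops=0).
Iteration 1: edges from {n28} -> (n4, hops=1), (n9, hops=1).
Iteration 2: no outgoing edges from {n4,n9}; recursion stops.
Total rows emitted: 3.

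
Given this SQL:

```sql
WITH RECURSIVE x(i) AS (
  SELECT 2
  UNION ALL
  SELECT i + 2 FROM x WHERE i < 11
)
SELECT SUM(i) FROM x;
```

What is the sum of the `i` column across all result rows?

42

Base: i=2.
Iteration 1: 2 < 11 holds -> i = 2 + 2 = 4.
Iteration 2: 4 < 11 holds -> i = 4 + 2 = 6.
Iteration 3: 6 < 11 holds -> i = 6 + 2 = 8.
Iteration 4: 8 < 11 holds -> i = 8 + 2 = 10.
Iteration 5: 10 < 11 holds -> i = 10 + 2 = 12.
Iteration 6: 12 < 11 fails; recursion stops.
SUM(i) = 2 + 4 + 6 + 8 + 10 + 12 = 42.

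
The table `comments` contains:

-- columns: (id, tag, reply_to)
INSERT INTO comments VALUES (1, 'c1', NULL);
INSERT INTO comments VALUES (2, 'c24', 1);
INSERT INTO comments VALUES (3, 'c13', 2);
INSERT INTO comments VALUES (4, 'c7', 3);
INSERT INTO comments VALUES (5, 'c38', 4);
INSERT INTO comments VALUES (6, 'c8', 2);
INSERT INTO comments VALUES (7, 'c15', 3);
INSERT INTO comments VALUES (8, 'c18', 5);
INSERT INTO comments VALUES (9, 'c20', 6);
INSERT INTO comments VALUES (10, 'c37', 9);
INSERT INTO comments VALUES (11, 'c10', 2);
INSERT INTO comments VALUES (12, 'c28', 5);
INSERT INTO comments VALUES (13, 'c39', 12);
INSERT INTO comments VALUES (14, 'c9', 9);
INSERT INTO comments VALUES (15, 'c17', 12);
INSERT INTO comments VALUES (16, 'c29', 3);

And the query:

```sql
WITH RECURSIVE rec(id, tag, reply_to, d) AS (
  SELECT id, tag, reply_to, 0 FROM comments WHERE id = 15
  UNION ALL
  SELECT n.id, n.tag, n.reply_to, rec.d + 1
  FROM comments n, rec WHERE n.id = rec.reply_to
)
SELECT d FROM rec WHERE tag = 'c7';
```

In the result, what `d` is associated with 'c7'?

3

Base: id=15 (c17), reply_to=12, d 0.
Iteration 1: join on id=12 -> c28 (id 12, reply_to=5, d 1).
Iteration 2: join on id=5 -> c38 (id 5, reply_to=4, d 2).
Iteration 3: join on id=4 -> c7 (id 4, reply_to=3, d 3).
Iteration 4: join on id=3 -> c13 (id 3, reply_to=2, d 4).
Iteration 5: join on id=2 -> c24 (id 2, reply_to=1, d 5).
Iteration 6: join on id=1 -> c1 (id 1, reply_to=NULL, d 6).
Iteration 7: reply_to is NULL; no match; recursion stops.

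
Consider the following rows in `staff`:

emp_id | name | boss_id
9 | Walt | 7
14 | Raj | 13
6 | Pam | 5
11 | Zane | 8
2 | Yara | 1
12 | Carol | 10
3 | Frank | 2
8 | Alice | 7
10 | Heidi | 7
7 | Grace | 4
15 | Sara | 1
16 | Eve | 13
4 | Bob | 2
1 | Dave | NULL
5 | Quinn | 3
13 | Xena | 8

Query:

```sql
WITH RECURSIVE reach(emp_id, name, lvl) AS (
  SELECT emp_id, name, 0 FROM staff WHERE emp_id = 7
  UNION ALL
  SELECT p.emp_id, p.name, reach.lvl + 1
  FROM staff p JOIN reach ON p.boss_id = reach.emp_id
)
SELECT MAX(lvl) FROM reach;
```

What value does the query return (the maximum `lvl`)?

3

Base: emp_id=7 (Grace) at lvl 0.
Iteration 1: rows with boss_id in {7} -> Alice (id 8, lvl 1), Walt (id 9, lvl 1), Heidi (id 10, lvl 1).
Iteration 2: rows with boss_id in {8,9,10} -> Zane (id 11, lvl 2), Carol (id 12, lvl 2), Xena (id 13, lvl 2).
Iteration 3: rows with boss_id in {11,12,13} -> Raj (id 14, lvl 3), Eve (id 16, lvl 3).
Iteration 4: no rows with boss_id in {14,16}; recursion stops.
lvl values: 0, 1, 1, 1, 2, 2, 2, 3, 3; the maximum is 3.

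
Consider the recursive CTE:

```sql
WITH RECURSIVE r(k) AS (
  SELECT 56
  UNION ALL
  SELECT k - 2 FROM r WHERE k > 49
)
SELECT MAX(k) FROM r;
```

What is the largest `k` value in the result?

Base: k=56.
Iteration 1: 56 > 49 holds -> k = 56 - 2 = 54.
Iteration 2: 54 > 49 holds -> k = 54 - 2 = 52.
Iteration 3: 52 > 49 holds -> k = 52 - 2 = 50.
Iteration 4: 50 > 49 holds -> k = 50 - 2 = 48.
Iteration 5: 48 > 49 fails; recursion stops.
k values: 56, 54, 52, 50, 48; the maximum is 56.

56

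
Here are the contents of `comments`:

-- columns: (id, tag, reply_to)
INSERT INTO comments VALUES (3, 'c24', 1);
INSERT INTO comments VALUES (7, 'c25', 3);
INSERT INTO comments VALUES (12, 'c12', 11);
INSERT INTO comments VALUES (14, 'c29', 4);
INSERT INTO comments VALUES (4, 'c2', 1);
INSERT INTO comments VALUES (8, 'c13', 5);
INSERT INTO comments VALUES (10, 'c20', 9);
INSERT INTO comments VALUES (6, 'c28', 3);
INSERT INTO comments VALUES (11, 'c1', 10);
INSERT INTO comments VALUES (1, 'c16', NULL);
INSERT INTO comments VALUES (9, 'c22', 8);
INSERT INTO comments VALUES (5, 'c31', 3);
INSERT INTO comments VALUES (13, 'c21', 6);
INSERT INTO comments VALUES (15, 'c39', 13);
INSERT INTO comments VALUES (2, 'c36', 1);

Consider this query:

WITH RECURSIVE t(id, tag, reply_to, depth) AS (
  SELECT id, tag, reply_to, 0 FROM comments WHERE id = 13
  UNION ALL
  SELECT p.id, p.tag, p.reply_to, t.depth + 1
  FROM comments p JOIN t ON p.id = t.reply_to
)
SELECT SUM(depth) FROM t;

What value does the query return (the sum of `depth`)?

Base: id=13 (c21), reply_to=6, depth 0.
Iteration 1: join on id=6 -> c28 (id 6, reply_to=3, depth 1).
Iteration 2: join on id=3 -> c24 (id 3, reply_to=1, depth 2).
Iteration 3: join on id=1 -> c16 (id 1, reply_to=NULL, depth 3).
Iteration 4: reply_to is NULL; no match; recursion stops.
SUM(depth) = 0 + 1 + 2 + 3 = 6.

6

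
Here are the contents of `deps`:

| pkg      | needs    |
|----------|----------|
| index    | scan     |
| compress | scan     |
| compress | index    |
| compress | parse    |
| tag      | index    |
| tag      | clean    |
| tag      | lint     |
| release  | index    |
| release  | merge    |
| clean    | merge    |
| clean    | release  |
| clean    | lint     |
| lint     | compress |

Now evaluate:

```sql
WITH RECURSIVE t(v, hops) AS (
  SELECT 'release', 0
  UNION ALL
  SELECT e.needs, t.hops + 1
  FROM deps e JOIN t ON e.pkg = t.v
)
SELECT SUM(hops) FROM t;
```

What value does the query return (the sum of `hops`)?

4

Base: (release, hops=0).
Iteration 1: edges from {release} -> (index, hops=1), (merge, hops=1).
Iteration 2: edges from {index,merge} -> (scan, hops=2).
Iteration 3: no outgoing edges from {scan}; recursion stops.
SUM(hops) = 0 + 1 + 1 + 2 = 4.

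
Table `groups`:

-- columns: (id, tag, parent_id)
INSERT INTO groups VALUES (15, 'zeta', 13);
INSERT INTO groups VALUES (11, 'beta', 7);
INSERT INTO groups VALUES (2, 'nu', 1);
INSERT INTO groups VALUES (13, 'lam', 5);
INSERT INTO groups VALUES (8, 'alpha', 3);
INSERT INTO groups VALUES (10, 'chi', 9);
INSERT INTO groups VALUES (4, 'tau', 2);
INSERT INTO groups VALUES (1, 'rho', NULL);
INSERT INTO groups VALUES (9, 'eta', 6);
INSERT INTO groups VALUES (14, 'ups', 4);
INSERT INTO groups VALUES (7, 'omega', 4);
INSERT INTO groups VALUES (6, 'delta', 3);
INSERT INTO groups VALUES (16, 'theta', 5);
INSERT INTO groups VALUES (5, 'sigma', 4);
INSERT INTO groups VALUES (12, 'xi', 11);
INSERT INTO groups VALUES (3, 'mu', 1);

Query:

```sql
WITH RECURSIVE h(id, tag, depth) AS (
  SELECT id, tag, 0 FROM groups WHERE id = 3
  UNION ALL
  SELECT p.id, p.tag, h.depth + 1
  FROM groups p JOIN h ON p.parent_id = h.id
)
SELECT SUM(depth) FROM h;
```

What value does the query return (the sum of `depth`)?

7

Base: id=3 (mu) at depth 0.
Iteration 1: rows with parent_id in {3} -> delta (id 6, depth 1), alpha (id 8, depth 1).
Iteration 2: rows with parent_id in {6,8} -> eta (id 9, depth 2).
Iteration 3: rows with parent_id in {9} -> chi (id 10, depth 3).
Iteration 4: no rows with parent_id in {10}; recursion stops.
SUM(depth) = 0 + 1 + 1 + 2 + 3 = 7.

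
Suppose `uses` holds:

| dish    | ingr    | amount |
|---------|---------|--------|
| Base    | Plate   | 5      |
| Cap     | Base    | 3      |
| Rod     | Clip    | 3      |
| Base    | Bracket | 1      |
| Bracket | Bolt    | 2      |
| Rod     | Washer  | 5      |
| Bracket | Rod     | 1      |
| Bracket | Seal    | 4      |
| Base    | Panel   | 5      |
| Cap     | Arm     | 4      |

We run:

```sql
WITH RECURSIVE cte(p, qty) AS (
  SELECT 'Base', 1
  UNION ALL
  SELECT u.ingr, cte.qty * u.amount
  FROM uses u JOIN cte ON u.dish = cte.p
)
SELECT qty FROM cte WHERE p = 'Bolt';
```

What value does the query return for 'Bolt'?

2

Base: (Base, qty=1).
Iteration 1: components of {Base} -> Bracket = 1*1 = 1, Panel = 1*5 = 5, Plate = 1*5 = 5.
Iteration 2: components of {Bracket,Panel,Plate} -> Bolt = 1*2 = 2, Rod = 1*1 = 1, Seal = 1*4 = 4.
Iteration 3: components of {Bolt,Rod,Seal} -> Clip = 1*3 = 3, Washer = 1*5 = 5.
Iteration 4: no further components; recursion stops.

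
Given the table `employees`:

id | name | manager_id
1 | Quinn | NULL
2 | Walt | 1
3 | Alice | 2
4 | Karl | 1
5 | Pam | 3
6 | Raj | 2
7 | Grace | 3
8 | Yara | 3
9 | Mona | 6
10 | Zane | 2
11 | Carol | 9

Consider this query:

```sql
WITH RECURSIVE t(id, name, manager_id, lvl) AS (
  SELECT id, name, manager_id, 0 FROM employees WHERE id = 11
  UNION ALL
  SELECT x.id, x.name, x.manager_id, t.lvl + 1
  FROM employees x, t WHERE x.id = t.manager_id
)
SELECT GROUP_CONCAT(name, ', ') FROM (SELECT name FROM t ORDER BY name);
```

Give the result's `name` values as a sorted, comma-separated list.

Base: id=11 (Carol), manager_id=9, lvl 0.
Iteration 1: join on id=9 -> Mona (id 9, manager_id=6, lvl 1).
Iteration 2: join on id=6 -> Raj (id 6, manager_id=2, lvl 2).
Iteration 3: join on id=2 -> Walt (id 2, manager_id=1, lvl 3).
Iteration 4: join on id=1 -> Quinn (id 1, manager_id=NULL, lvl 4).
Iteration 5: manager_id is NULL; no match; recursion stops.

Carol, Mona, Quinn, Raj, Walt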